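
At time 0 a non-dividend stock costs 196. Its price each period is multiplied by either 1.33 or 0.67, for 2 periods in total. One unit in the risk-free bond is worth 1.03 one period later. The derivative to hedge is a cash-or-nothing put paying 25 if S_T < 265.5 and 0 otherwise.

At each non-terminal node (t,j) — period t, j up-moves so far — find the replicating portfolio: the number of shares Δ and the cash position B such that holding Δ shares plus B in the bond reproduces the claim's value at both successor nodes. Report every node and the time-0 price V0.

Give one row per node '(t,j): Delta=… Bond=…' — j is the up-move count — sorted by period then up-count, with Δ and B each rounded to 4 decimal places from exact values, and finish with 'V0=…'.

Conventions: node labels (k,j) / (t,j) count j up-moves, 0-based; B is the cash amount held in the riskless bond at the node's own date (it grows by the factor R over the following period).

Since d<R<u, set p* = (R−d)/(u−d) = 0.5455; price each node as the discounted p*-expectation of its children.
Payoffs at expiry: V(2,0)=25.0000, V(2,1)=25.0000, V(2,2)=0.0000
  t=1,j=0: stock 131.3200 → up 174.6556 (V=25.0000), down 87.9844 (V=25.0000). Price 24.2718; hedge Δ=0.0000, bond B=24.2718.
  t=1,j=1: stock 260.6800 → up 346.7044 (V=0.0000), down 174.6556 (V=25.0000). Price 11.0327; hedge Δ=-0.1453, bond B=48.9114.
  t=0,j=0: stock 196.0000 → up 260.6800 (V=11.0327), down 131.3200 (V=24.2718). Price 16.5539; hedge Δ=-0.1023, bond B=36.6132.
Sanity check at the root: Δ(0,0)·S0 + B(0,0) reproduces V0 = 16.5539.

(0,0): Delta=-0.1023 Bond=36.6132
(1,0): Delta=0.0000 Bond=24.2718
(1,1): Delta=-0.1453 Bond=48.9114
V0=16.5539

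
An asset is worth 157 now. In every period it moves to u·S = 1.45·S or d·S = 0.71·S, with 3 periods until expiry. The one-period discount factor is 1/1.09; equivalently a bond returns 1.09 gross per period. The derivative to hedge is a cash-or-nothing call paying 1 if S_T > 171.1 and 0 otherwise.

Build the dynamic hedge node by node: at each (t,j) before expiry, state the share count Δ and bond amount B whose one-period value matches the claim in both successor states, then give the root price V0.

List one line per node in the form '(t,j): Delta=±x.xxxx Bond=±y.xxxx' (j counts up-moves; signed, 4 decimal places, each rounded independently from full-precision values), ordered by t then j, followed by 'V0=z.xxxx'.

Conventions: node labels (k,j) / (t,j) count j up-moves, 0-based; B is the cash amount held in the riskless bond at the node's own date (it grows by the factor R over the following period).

(0,0): Delta=0.0036 Bond=-0.1665
(1,0): Delta=0.0057 Bond=-0.4147
(1,1): Delta=0.0026 Bond=0.0393
(2,0): Delta=0.0000 Bond=0.0000
(2,1): Delta=0.0084 Bond=-0.8802
(2,2): Delta=0.0000 Bond=0.9174
V0=0.4017

The replicating-portfolio and risk-neutral prices coincide; use p* = (1.09−0.71)/(1.45−0.71) = 0.5135 for the latter.
Expiry values: V(3,0)=0.0000, V(3,1)=0.0000, V(3,2)=1.0000, V(3,3)=1.0000
(2,0): S=79.1437. Δ = (V_up−V_dn)/(S_up−S_dn) = (0.0000−0.0000)/(114.7584−56.1920) = 0.0000. V = [p*·0.0000 + (1−p*)·0.0000]/1.09 = 0.0000. B = V − Δ·S = 0.0000.
(2,1): S=161.6315. Δ = (V_up−V_dn)/(S_up−S_dn) = (1.0000−0.0000)/(234.3657−114.7584) = 0.0084. V = [p*·1.0000 + (1−p*)·0.0000]/1.09 = 0.4711. B = V − Δ·S = -0.8802.
(2,2): S=330.0925. Δ = (V_up−V_dn)/(S_up−S_dn) = (1.0000−1.0000)/(478.6341−234.3657) = 0.0000. V = [p*·1.0000 + (1−p*)·1.0000]/1.09 = 0.9174. B = V − Δ·S = 0.9174.
(1,0): S=111.4700. Δ = (V_up−V_dn)/(S_up−S_dn) = (0.4711−0.0000)/(161.6315−79.1437) = 0.0057. V = [p*·0.4711 + (1−p*)·0.0000]/1.09 = 0.2219. B = V − Δ·S = -0.4147.
(1,1): S=227.6500. Δ = (V_up−V_dn)/(S_up−S_dn) = (0.9174−0.4711)/(330.0925−161.6315) = 0.0026. V = [p*·0.9174 + (1−p*)·0.4711]/1.09 = 0.6425. B = V − Δ·S = 0.0393.
(0,0): S=157.0000. Δ = (V_up−V_dn)/(S_up−S_dn) = (0.6425−0.2219)/(227.6500−111.4700) = 0.0036. V = [p*·0.6425 + (1−p*)·0.2219]/1.09 = 0.4017. B = V − Δ·S = -0.1665.
Verification: the root portfolio costs Δ(0,0)·S0 + B(0,0) = 0.4017, matching V0.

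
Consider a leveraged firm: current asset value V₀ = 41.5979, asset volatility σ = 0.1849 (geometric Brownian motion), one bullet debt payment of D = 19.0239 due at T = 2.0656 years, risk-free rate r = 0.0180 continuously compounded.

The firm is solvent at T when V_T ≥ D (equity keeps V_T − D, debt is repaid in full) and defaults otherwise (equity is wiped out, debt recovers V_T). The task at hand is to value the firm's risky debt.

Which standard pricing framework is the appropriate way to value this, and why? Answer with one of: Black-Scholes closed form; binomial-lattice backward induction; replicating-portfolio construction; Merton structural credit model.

framework: Merton structural credit model

Key observation: a levered firm with one bullet debt due at 2.0656 years is the canonical structural-credit setup: equity is a call on the firm's assets struck at the face value.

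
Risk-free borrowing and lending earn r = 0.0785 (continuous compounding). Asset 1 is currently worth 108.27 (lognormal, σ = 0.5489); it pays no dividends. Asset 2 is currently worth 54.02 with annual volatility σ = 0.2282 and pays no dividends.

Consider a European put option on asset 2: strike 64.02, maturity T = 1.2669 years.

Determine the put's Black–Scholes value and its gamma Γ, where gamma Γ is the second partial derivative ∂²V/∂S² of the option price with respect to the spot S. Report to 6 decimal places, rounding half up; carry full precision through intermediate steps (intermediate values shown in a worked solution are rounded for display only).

price = 7.903500
Γ = 0.028449

σ√T = 0.2282·√1.2669 = 0.256854
d₁ = (ln(S/K) + (r+σ²/2)T) / (σ√T) = (ln(54.02/64.02) + (0.0785+0.2282²/2)·1.2669) / 0.256854 = (-0.169841 + 0.132439) / 0.256854 = -0.145617
d₂ = d₁ − σ√T = -0.145617 − 0.256854 = -0.402472
e^{−rT} = 0.905334
N(−d₁) = 0.557888,  N(−d₂) = 0.656332
Put price V = K·e^{−rT}·N(−d₂) − S·N(−d₁) = 38.040627 − 30.137127 = 7.903500
φ(d₁) = (1/√(2π))·e^{−d₁²/2} = 0.394735
Γ = φ(d₁) / (S·σ·√T) = 0.028449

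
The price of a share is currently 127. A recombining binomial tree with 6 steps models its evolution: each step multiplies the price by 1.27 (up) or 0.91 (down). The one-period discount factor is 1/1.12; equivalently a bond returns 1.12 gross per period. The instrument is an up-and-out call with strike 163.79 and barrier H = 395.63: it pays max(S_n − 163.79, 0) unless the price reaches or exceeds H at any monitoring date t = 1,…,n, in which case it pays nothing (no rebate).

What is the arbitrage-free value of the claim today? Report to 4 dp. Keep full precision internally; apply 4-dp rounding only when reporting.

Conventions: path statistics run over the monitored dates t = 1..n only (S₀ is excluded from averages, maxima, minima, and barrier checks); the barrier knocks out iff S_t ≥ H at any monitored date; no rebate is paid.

Risk-neutral up-probability p* = (R−d)/(u−d) = (1.12−0.91)/(1.27−0.91) = 0.5833; the claim prices as the p*-weighted sum of path payoffs discounted by R^6.
Enumerate all 2^6 = 64 price paths (U = up ×1.27, D = down ×0.91); each path with k up-moves has probability p*^k·(1−p*)^(6−k).
DDDDDD: M=115.5700, payoff=0.0000, prob=0.005233
UDDDDD: M=161.2900, payoff=0.0000, prob=0.007326
DUDDDD: M=146.7739, payoff=0.0000, prob=0.007326
UUDDDD: M=204.8383, payoff=0.0000, prob=0.010256
DDUDDD: M=133.5642, payoff=0.0000, prob=0.007326
UDUDDD: M=186.4029, payoff=0.0000, prob=0.010256
DUUDDD: M=186.4029, payoff=0.0000, prob=0.010256
UUUDDD: M=260.1446, payoff=32.2475, prob=0.014359
DDDUDD: M=121.5435, payoff=0.0000, prob=0.007326
UDDUDD: M=169.6266, payoff=0.0000, prob=0.010256
DUDUDD: M=169.6266, payoff=0.0000, prob=0.010256
UUDUDD: M=236.7316, payoff=32.2475, prob=0.014359
DDUUDD: M=169.6266, payoff=0.0000, prob=0.010256
UDUUDD: M=236.7316, payoff=32.2475, prob=0.014359
DUUUDD: M=236.7316, payoff=32.2475, prob=0.014359
UUUUDD: M=330.3837, payoff=109.8007, prob=0.020102
DDDDUD: M=115.5700, payoff=0.0000, prob=0.007326
UDDDUD: M=161.2900, payoff=0.0000, prob=0.010256
DUDDUD: M=154.3602, payoff=0.0000, prob=0.010256
UUDDUD: M=215.4258, payoff=32.2475, prob=0.014359
DDUDUD: M=154.3602, payoff=0.0000, prob=0.010256
UDUDUD: M=215.4258, payoff=32.2475, prob=0.014359
DUUDUD: M=215.4258, payoff=32.2475, prob=0.014359
UUUDUD: M=300.6492, payoff=109.8007, prob=0.020102
DDDUUD: M=154.3602, payoff=0.0000, prob=0.010256
UDDUUD: M=215.4258, payoff=32.2475, prob=0.014359
DUDUUD: M=215.4258, payoff=32.2475, prob=0.014359
UUDUUD: M=300.6492, payoff=109.8007, prob=0.020102
DDUUUD: M=215.4258, payoff=32.2475, prob=0.014359
UDUUUD: M=300.6492, payoff=109.8007, prob=0.020102
DUUUUD: M=300.6492, payoff=109.8007, prob=0.020102
UUUUUD: M=419.5873, payoff=0.0000, prob=0.028143
DDDDDU: M=115.5700, payoff=0.0000, prob=0.007326
UDDDDU: M=161.2900, payoff=0.0000, prob=0.010256
DUDDDU: M=146.7739, payoff=0.0000, prob=0.010256
UUDDDU: M=204.8383, payoff=32.2475, prob=0.014359
DDUDDU: M=140.4678, payoff=0.0000, prob=0.010256
UDUDDU: M=196.0375, payoff=32.2475, prob=0.014359
DUUDDU: M=196.0375, payoff=32.2475, prob=0.014359
UUUDDU: M=273.5907, payoff=109.8007, prob=0.020102
DDDUDU: M=140.4678, payoff=0.0000, prob=0.010256
UDDUDU: M=196.0375, payoff=32.2475, prob=0.014359
DUDUDU: M=196.0375, payoff=32.2475, prob=0.014359
UUDUDU: M=273.5907, payoff=109.8007, prob=0.020102
DDUUDU: M=196.0375, payoff=32.2475, prob=0.014359
UDUUDU: M=273.5907, payoff=109.8007, prob=0.020102
DUUUDU: M=273.5907, payoff=109.8007, prob=0.020102
UUUUDU: M=381.8244, payoff=218.0344, prob=0.028143
DDDDUU: M=140.4678, payoff=0.0000, prob=0.010256
UDDDUU: M=196.0375, payoff=32.2475, prob=0.014359
DUDDUU: M=196.0375, payoff=32.2475, prob=0.014359
UUDDUU: M=273.5907, payoff=109.8007, prob=0.020102
DDUDUU: M=196.0375, payoff=32.2475, prob=0.014359
UDUDUU: M=273.5907, payoff=109.8007, prob=0.020102
DUUDUU: M=273.5907, payoff=109.8007, prob=0.020102
UUUDUU: M=381.8244, payoff=218.0344, prob=0.028143
DDDUUU: M=196.0375, payoff=32.2475, prob=0.014359
UDDUUU: M=273.5907, payoff=109.8007, prob=0.020102
DUDUUU: M=273.5907, payoff=109.8007, prob=0.020102
UUDUUU: M=381.8244, payoff=218.0344, prob=0.028143
DDUUUU: M=273.5907, payoff=109.8007, prob=0.020102
UDUUUU: M=381.8244, payoff=218.0344, prob=0.028143
DUUUUU: M=381.8244, payoff=218.0344, prob=0.028143
UUUUUU: M=532.8759, payoff=0.0000, prob=0.039400
Price = Σ prob·payoff / R^6 = 73.050174 / 1.973823 = 37.0095

price = 37.0095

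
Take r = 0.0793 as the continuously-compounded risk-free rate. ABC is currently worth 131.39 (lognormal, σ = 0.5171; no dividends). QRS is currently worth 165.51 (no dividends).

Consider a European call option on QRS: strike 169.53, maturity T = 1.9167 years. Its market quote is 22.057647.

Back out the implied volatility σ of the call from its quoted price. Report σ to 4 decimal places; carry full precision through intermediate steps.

At σ = 0.1020 the Black–Scholes value reproduces the quote:
σ√T = 0.102·√1.9167 = 0.141214
d₁ = (ln(S/K) + (r+σ²/2)T) / (σ√T) = (ln(165.51/169.53) + (0.0793+0.102²/2)·1.9167) / 0.141214 = (-0.023998 + 0.161965) / 0.141214 = 0.977006
d₂ = d₁ − σ√T = 0.977006 − 0.141214 = 0.835792
e^{−rT} = 0.858993
N(d₁) = 0.835717,  N(d₂) = 0.798364
V = S·N(d₁) − K·e^{−rT}·N(d₂) = 138.319487 − 116.261840 = 22.057647 (the observed quote) — the price is monotone increasing in volatility, hence this σ is the only solution

sigma = 0.1020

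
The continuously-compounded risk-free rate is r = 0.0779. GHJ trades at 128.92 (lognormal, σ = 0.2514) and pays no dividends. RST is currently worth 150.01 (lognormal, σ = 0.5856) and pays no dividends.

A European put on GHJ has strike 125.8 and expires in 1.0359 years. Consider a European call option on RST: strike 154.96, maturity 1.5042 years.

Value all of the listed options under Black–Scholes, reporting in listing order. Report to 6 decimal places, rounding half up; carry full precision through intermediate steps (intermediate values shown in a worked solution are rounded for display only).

price(GHJ put K=125.8) = 7.064823
price(RST call K=154.96) = 46.727353

[GHJ put K=125.8]
σ√T = 0.2514·√1.0359 = 0.255873
d₁ = (ln(S/K) + (r+σ²/2)T) / (σ√T) = (ln(128.92/125.8) + (0.0779+0.2514²/2)·1.0359) / 0.255873 = (0.024499 + 0.113432) / 0.255873 = 0.539060
d₂ = d₁ − σ√T = 0.539060 − 0.255873 = 0.283187
e^{−rT} = 0.922474
N(−d₁) = 0.294923,  N(−d₂) = 0.388517
price = K·e^{−rT}·N(−d₂) − S·N(−d₁) = 45.086267 − 38.021444 = 7.064823
[RST call K=154.96]
σ√T = 0.5856·√1.5042 = 0.718214
d₁ = (ln(S/K) + (r+σ²/2)T) / (σ√T) = (ln(150.01/154.96) + (0.0779+0.5856²/2)·1.5042) / 0.718214 = (-0.032465 + 0.375093) / 0.718214 = 0.477055
d₂ = d₁ − σ√T = 0.477055 − 0.718214 = -0.241159
e^{−rT} = 0.889428
N(d₁) = 0.683339,  N(d₂) = 0.404716
price = S·N(d₁) − K·e^{−rT}·N(d₂) = 102.507627 − 55.780274 = 46.727353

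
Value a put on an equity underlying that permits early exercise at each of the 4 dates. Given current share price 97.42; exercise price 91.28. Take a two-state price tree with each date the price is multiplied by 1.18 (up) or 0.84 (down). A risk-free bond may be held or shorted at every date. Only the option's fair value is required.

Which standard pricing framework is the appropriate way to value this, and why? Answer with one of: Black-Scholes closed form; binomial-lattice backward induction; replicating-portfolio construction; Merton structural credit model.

framework: binomial-lattice backward induction

Key observation: the defining feature is the embedded early-exercise option across 4 discrete dates on the spot-97.42 tree; pricing the strike-91.28 put means working backward with an exercise test at every node.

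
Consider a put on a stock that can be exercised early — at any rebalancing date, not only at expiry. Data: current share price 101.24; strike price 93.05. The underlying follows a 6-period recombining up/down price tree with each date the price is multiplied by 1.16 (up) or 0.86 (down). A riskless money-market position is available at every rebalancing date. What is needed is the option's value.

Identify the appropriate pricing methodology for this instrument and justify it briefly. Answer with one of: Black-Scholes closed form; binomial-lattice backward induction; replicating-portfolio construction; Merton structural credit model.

framework: binomial-lattice backward induction

Key observation: an American put (K = 93.05, S₀ = 101.24) on a 6-date tree has no closed form — the optimal stopping decision is embedded and must be resolved recursively from expiry.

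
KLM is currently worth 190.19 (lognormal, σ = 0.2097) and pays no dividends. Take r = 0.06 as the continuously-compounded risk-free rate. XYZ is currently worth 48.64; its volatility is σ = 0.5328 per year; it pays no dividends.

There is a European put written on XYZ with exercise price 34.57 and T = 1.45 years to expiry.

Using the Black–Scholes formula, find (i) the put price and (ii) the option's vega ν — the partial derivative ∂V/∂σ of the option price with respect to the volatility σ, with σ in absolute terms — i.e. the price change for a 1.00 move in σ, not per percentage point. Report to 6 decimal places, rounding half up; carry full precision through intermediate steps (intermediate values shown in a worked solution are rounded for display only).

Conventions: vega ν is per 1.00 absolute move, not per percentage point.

σ√T = 0.5328·√1.45 = 0.641576
d₁ = (ln(S/K) + (r+σ²/2)T) / (σ√T) = (ln(48.64/34.57) + (0.06+0.5328²/2)·1.45) / 0.641576 = (0.341460 + 0.292810) / 0.641576 = 0.988612
d₂ = d₁ − σ√T = 0.988612 − 0.641576 = 0.347036
e^{−rT} = 0.916677
N(−d₁) = 0.161426,  N(−d₂) = 0.364282
Put price V = K·e^{−rT}·N(−d₂) − S·N(−d₁) = 11.543929 − 7.851784 = 3.692145
φ(d₁) = (1/√(2π))·e^{−d₁²/2} = 0.244726
ν = S·φ(d₁)·√T = 14.333687

price = 3.692145
ν = 14.333687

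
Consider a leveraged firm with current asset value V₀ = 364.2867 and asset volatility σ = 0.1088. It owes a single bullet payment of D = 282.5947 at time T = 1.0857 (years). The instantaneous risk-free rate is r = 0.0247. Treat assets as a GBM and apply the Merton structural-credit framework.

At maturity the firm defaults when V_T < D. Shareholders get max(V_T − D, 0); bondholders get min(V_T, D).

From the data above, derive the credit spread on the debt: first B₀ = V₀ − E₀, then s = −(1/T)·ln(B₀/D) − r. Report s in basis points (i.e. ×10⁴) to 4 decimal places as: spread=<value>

spread=2.5867

With assets at 364.2867 and a single debt payment of 282.5947 at 1.0857 years:
d₁ = [ln(V₀/D) + (r + σ²/2)T] / (σ√T)
   = [ln(364.2867/282.5947) + (0.0247 + 0.5·0.1088²)·1.0857] / (0.1088·√1.0857)
   = [0.253927 + 0.033243] / 0.113366 = 2.533119
d₂ = d₁ − σ√T = 2.533119 − 0.113366 = 2.419753
N(d₁) = 0.994347,  N(d₂) = 0.992234,  e^(−rT) = 0.973540
E₀ = V₀·N(d₁) − D·e^(−rT)·N(d₂)
   = 364.2867·0.994347 − 282.5947·0.973540·0.992234 = 89.246826
B₀ = V₀ − E₀ = 364.2867 − 89.246826 = 275.039874
spread = −(1/T)·ln(B₀/D) − r = −(1/1.0857)·ln(275.039874/282.5947) − 0.0247 = 0.00025867
in basis points: 0.00025867 × 10⁴ = 2.5867 bp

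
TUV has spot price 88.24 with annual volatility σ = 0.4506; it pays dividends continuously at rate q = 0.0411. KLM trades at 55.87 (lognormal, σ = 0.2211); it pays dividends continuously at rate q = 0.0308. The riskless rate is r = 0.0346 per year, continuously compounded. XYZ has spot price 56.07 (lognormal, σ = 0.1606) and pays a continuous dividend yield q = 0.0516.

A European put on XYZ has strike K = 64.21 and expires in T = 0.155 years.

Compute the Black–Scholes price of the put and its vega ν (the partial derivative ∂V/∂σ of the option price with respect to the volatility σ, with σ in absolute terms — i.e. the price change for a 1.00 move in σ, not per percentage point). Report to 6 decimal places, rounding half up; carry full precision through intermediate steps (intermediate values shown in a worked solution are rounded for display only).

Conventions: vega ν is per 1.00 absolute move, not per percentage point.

price = 8.262400
ν = 0.858668

σ√T = 0.1606·√0.155 = 0.063228
d₁ = (ln(S/K) + (r−q+σ²/2)T) / (σ√T) = (ln(56.07/64.21) + (0.0346−0.0516+0.1606²/2)·0.155) / 0.063228 = (-0.135558 − 0.000636) / 0.063228 = -2.154007
d₂ = d₁ − σ√T = -2.154007 − 0.063228 = -2.217235
e^{−rT} = 0.994651
e^{−qT} = 0.992034
N(−d₁) = 0.984380,  N(−d₂) = 0.986696
Put price V = K·e^{−rT}·N(−d₂) − S·e^{−qT}·N(−d₁) = 63.016913 − 54.754514 = 8.262400
φ(d₁) = (1/√(2π))·e^{−d₁²/2} = 0.039210
ν = S·e^{−qT}·φ(d₁)·√T = 0.858668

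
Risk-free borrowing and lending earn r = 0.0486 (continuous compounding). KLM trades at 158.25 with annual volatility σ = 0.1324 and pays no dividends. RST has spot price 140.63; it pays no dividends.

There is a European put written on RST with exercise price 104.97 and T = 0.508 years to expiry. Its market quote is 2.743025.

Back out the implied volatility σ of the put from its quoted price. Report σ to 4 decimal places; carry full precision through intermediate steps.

sigma = 0.4248

At σ = 0.4248 the Black–Scholes value reproduces the quote:
σ√T = 0.4248·√0.508 = 0.302772
d₁ = (ln(S/K) + (r+σ²/2)T) / (σ√T) = (ln(140.63/104.97) + (0.0486+0.4248²/2)·0.508) / 0.302772 = (0.292458 + 0.070524) / 0.302772 = 1.198861
d₂ = d₁ − σ√T = 1.198861 − 0.302772 = 0.896089
e^{−rT} = 0.975613
N(−d₁) = 0.115291,  N(−d₂) = 0.185103
V = K·e^{−rT}·N(−d₂) − S·N(−d₁) = 18.956396 − 16.213371 = 2.743025 (the observed quote) — the price is monotone increasing in volatility, hence this σ is the only solution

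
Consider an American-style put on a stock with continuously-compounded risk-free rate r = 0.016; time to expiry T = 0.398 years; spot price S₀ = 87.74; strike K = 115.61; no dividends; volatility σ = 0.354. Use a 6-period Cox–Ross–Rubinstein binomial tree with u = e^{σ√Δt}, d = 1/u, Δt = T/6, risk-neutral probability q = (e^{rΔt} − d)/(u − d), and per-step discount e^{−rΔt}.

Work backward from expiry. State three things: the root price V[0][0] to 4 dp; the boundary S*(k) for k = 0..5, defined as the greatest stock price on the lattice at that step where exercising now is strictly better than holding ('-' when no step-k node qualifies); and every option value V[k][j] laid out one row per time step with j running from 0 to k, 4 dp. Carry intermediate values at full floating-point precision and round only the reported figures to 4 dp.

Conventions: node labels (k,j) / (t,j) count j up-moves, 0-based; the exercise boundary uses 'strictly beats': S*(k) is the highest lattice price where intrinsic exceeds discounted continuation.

price = 28.7469
boundary = - - 73.1148 80.0943 87.7400 96.1156
tree:
28.7469
35.5659 21.5122
42.4952 28.2282 14.3718
48.8665 35.5157 20.4909 7.8546
54.6826 42.4952 27.8700 12.6386 2.7520
59.9918 48.8665 35.5157 19.4944 5.3290 0.0000
64.8384 54.6826 42.4952 27.8700 10.3193 0.0000 0.0000

params: Δt=0.06633 u=1.09546 d=0.91286 q=0.48304 e^(-rΔt)=0.99894
t_6 payoffs: 64.8384 54.6826 42.4952 27.8700 10.3193 0.0000 0.0000
t_5: node(5,0) S=55.6182 payoff=59.9918 vs cont=59.8692 → 59.9918 [stop]  node(5,1) S=66.7435 payoff=48.8665 vs cont=48.7439 → 48.8665 [stop]  node(5,2) S=80.0943 payoff=35.5157 vs cont=35.3931 → 35.5157 [stop]  node(5,3) S=96.1156 payoff=19.4944 vs cont=19.3718 → 19.4944 [stop]  node(5,4) S=115.3417 payoff=0.2683 vs cont=5.3290 → 5.3290 [wait]  node(5,5) S=138.4136 payoff=0.0000 vs cont=0.0000 → 0.0000 [wait]  ⇒ S*(5)=96.1156
t_4: node(4,0) S=60.9274 payoff=54.6826 vs cont=54.5599 → 54.6826 [stop]  node(4,1) S=73.1148 payoff=42.4952 vs cont=42.3726 → 42.4952 [stop]  node(4,2) S=87.7400 payoff=27.8700 vs cont=27.7474 → 27.8700 [stop]  node(4,3) S=105.2907 payoff=10.3193 vs cont=12.6386 → 12.6386 [wait]  node(4,4) S=126.3521 payoff=0.0000 vs cont=2.7520 → 2.7520 [wait]  ⇒ S*(4)=87.7400
t_3: node(3,0) S=66.7435 payoff=48.8665 vs cont=48.7439 → 48.8665 [stop]  node(3,1) S=80.0943 payoff=35.5157 vs cont=35.3931 → 35.5157 [stop]  node(3,2) S=96.1156 payoff=19.4944 vs cont=20.4909 → 20.4909 [wait]  node(3,3) S=115.3417 payoff=0.2683 vs cont=7.8546 → 7.8546 [wait]  ⇒ S*(3)=80.0943
t_2: node(2,0) S=73.1148 payoff=42.4952 vs cont=42.3726 → 42.4952 [stop]  node(2,1) S=87.7400 payoff=27.8700 vs cont=28.2282 → 28.2282 [wait]  node(2,2) S=105.2907 payoff=10.3193 vs cont=14.3718 → 14.3718 [wait]  ⇒ S*(2)=73.1148
t_1: node(1,0) S=80.0943 payoff=35.5157 vs cont=35.5659 → 35.5659 [wait]  node(1,1) S=96.1156 payoff=19.4944 vs cont=21.5122 → 21.5122 [wait]  ⇒ S*(1)=-
t_0: node(0,0) S=87.7400 payoff=27.8700 vs cont=28.7469 → 28.7469 [wait]  ⇒ S*(0)=-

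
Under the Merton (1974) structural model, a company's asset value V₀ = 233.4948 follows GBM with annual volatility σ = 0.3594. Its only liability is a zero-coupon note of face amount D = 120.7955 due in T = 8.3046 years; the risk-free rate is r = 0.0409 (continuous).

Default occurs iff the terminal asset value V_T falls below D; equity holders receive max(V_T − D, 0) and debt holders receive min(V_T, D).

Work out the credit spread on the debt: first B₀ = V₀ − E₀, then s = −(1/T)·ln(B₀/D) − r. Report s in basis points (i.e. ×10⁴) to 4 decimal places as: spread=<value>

Apply the equity-as-call identities (strike 120.7955, horizon 8.3046 years):
d₁ = [ln(V₀/D) + (r + σ²/2)T] / (σ√T)
   = [ln(233.4948/120.7955) + (0.0409 + 0.5·0.3594²)·8.3046] / (0.3594·√8.3046)
   = [0.659061 + 0.876004] / 1.035708 = 1.482140
d₂ = d₁ − σ√T = 1.482140 − 1.035708 = 0.446432
N(d₁) = 0.930848,  N(d₂) = 0.672357,  e^(−rT) = 0.712014
E₀ = V₀·N(d₁) − D·e^(−rT)·N(d₂)
   = 233.4948·0.930848 − 120.7955·0.712014·0.672357 = 159.520139
B₀ = V₀ − E₀ = 233.4948 − 159.520139 = 73.974661
spread = −(1/T)·ln(B₀/D) − r = −(1/8.3046)·ln(73.974661/120.7955) − 0.0409 = 0.01814877
in basis points: 0.01814877 × 10⁴ = 181.4877 bp

spread=181.4877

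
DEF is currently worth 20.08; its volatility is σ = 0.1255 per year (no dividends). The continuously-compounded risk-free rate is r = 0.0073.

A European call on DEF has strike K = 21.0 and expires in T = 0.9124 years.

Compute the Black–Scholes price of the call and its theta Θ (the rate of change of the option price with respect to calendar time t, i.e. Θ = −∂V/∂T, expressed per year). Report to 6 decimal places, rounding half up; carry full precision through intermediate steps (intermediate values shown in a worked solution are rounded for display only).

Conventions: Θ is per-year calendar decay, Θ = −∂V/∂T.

σ√T = 0.1255·√0.9124 = 0.119877
d₁ = (ln(S/K) + (r+σ²/2)T) / (σ√T) = (ln(20.08/21.0) + (0.0073+0.1255²/2)·0.9124) / 0.119877 = (-0.044798 + 0.013846) / 0.119877 = -0.258201
d₂ = d₁ − σ√T = -0.258201 − 0.119877 = -0.378078
e^{−rT} = 0.993362
N(d₁) = 0.398126,  N(d₂) = 0.352686
Call price V = S·N(d₁) − K·e^{−rT}·N(d₂) = 7.994370 − 7.357248 = 0.637123
φ(d₁) = (1/√(2π))·e^{−d₁²/2} = 0.385863
Θ = −S·φ(d₁)·σ/(2√T) − r·K·e^{−rT}·N(d₂) = −0.509000 − 0.053708 = -0.562708

price = 0.637123
Θ = -0.562708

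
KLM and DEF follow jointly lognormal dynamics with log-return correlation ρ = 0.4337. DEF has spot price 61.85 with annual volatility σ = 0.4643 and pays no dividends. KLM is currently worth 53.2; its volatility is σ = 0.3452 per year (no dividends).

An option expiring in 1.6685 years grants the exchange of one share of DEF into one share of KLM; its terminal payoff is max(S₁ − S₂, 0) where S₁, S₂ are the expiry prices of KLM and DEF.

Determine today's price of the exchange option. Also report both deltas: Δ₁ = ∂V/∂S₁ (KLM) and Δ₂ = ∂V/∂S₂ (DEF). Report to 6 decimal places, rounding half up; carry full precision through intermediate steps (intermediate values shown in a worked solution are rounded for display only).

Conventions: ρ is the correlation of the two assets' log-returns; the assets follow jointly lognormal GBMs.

σ_eff = √(σ₁² + σ₂² − 2ρσ₁σ₂) = √(0.3452² + 0.4643² − 2·0.4337·0.3452·0.4643) = 0.442396
d₁ = (ln(S₁/S₂) + (q₂ − q₁ + σ_eff²/2)T) / (σ_eff√T) = (ln(53.2/61.85) + (0.0 − 0.0 + 0.097857)·1.6685) / 0.571444 = 0.022085
d₂ = d₁ − σ_eff√T = 0.022085 − 0.571444 = -0.549359
N(d₁) = 0.508810,  N(d₂) = 0.291380
V = S₁·e^{−q₁T}·N(d₁) − S₂·e^{−q₂T}·N(d₂) = 27.068695 − 18.021828 = 9.046867
Key observation: no risk-free rate is needed — with the second asset as numeraire the exchange option is a call on the ratio S₁/S₂, and r cancels out of the value.
Δ₁ = e^{−q₁T}·N(d₁) = 0.508810;  Δ₂ = −e^{−q₂T}·N(d₂) = -0.291380

exchange price = 9.046867
Δ1 = 0.508810
Δ2 = -0.291380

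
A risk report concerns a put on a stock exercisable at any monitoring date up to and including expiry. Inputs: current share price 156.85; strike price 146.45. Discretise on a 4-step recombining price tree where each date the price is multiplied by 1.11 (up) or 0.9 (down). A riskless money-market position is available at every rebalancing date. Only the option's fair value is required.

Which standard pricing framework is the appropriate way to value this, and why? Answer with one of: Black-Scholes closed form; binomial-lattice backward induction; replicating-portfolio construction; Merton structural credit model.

framework: binomial-lattice backward induction

Key observation: with exercise allowed before expiry on a discrete up/down model (4 steps from spot 156.85), the strike-146.45 put's value must be rolled back through the tree testing early exercise at each node.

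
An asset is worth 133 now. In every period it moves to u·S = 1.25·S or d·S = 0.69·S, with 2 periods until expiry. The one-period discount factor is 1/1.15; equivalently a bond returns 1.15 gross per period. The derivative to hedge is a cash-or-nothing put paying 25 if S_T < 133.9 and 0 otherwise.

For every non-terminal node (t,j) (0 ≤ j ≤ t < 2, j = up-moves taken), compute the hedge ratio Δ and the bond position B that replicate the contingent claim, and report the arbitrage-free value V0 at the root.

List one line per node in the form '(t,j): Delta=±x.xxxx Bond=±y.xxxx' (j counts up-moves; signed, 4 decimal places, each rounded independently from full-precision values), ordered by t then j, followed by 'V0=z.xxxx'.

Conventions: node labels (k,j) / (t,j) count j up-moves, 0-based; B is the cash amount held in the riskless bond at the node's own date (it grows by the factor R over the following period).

Risk-neutral probability p* = (R−d)/(u−d) = (1.15−0.69)/(1.25−0.69) = 0.8214.
Terminal payoffs: V(2,0)=25.0000, V(2,1)=25.0000, V(2,2)=0.0000
  t=1,j=0: stock 91.7700 → up 114.7125 (V=25.0000), down 63.3213 (V=25.0000). Price 21.7391; hedge Δ=0.0000, bond B=21.7391.
  t=1,j=1: stock 166.2500 → up 207.8125 (V=0.0000), down 114.7125 (V=25.0000). Price 3.8820; hedge Δ=-0.2685, bond B=48.5248.
  t=0,j=0: stock 133.0000 → up 166.2500 (V=3.8820), down 91.7700 (V=21.7391). Price 6.1485; hedge Δ=-0.2398, bond B=38.0362.
Sanity check at the root: Δ(0,0)·S0 + B(0,0) reproduces V0 = 6.1485.

(0,0): Delta=-0.2398 Bond=38.0362
(1,0): Delta=0.0000 Bond=21.7391
(1,1): Delta=-0.2685 Bond=48.5248
V0=6.1485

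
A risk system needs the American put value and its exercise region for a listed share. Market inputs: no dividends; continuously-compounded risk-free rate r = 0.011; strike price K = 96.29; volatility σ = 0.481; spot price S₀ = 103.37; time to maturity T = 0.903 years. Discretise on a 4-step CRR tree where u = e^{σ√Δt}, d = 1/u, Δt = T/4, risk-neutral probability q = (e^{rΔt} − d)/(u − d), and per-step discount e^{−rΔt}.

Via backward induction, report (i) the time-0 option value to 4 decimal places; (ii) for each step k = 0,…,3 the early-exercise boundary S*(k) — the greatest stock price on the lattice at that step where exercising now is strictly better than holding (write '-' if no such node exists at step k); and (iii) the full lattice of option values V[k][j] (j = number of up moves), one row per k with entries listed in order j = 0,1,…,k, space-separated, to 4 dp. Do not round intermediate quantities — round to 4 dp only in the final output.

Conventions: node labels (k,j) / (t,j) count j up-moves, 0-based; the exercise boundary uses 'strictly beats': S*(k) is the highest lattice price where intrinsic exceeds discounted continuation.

Δt=0.22575, u=1.25676, d=0.79570, q=0.44851, disc=e^(-rΔt)=0.99752
k=4 terminal: V=max(K-S,0) → 54.8535 30.8432 0.0000 0.0000 0.0000
k=3: j=0 S=52.0758 intr=44.2142 cont=43.9754 V=44.2142[EX]; j=1 S=82.2511 intr=14.0389 cont=16.9676 V=16.9676[hold]; j=2 S=129.9115 intr=0.0000 cont=0.0000 V=0.0000[hold]; j=3 S=205.1886 intr=0.0000 cont=0.0000 V=0.0000[hold]  S*(3)=52.0758
k=2: j=0 S=65.4468 intr=30.8432 cont=31.9146 V=31.9146[hold]; j=1 S=103.3700 intr=0.0000 cont=9.3344 V=9.3344[hold]; j=2 S=163.2677 intr=0.0000 cont=0.0000 V=0.0000[hold]  S*(2)=-
k=1: j=0 S=82.2511 intr=14.0389 cont=21.7332 V=21.7332[hold]; j=1 S=129.9115 intr=0.0000 cont=5.1351 V=5.1351[hold]  S*(1)=-
k=0: j=0 S=103.3700 intr=0.0000 cont=14.2534 V=14.2534[hold]  S*(0)=-

price = 14.2534
boundary = - - - 52.0758
tree:
14.2534
21.7332 5.1351
31.9146 9.3344 0.0000
44.2142 16.9676 0.0000 0.0000
54.8535 30.8432 0.0000 0.0000 0.0000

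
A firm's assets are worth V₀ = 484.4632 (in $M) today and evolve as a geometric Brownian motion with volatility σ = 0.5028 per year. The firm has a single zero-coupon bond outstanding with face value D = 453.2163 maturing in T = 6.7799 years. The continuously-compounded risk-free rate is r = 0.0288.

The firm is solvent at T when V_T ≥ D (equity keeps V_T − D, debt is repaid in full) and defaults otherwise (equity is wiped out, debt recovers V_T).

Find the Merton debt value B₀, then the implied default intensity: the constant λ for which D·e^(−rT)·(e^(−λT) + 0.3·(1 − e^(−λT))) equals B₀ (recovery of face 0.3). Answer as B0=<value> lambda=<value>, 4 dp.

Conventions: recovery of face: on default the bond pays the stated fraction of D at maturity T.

B0=216.1972 lambda=0.1352

With assets at 484.4632 and a single debt payment of 453.2163 at 6.7799 years:
d₁ = [ln(V₀/D) + (r + σ²/2)T] / (σ√T)
   = [ln(484.4632/453.2163) + (0.0288 + 0.5·0.5028²)·6.7799] / (0.5028·√6.7799)
   = [0.066672 + 1.052267] / 1.309203 = 0.854672
d₂ = d₁ − σ√T = 0.854672 − 1.309203 = -0.454531
N(d₁) = 0.803634,  N(d₂) = 0.324723,  e^(−rT) = 0.822620
E₀ = V₀·N(d₁) − D·e^(−rT)·N(d₂)
   = 484.4632·0.803634 − 453.2163·0.822620·0.324723 = 268.265997
B₀ = V₀ − E₀ = 484.4632 − 268.265997 = 216.197203
e^(−λT) = (B₀·e^(rT)/D − 0.3)/(1 − 0.3) = (216.1972·1.215628/453.2163 − 0.3)/0.7 = 0.39984238
λ = −ln(0.39984238)/6.7799 = 0.135206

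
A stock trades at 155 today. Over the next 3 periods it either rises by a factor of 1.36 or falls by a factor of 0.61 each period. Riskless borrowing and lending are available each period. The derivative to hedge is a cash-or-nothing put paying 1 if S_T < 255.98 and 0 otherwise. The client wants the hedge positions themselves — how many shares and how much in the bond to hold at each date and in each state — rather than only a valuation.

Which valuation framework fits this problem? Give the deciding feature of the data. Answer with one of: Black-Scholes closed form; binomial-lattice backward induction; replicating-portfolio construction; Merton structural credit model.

Key observation: what is demanded is not a single number but the (Δ, B) position at each node of the 1.36/0.61 tree starting at 155; constructing those positions is the replicating-portfolio method.

framework: replicating-portfolio construction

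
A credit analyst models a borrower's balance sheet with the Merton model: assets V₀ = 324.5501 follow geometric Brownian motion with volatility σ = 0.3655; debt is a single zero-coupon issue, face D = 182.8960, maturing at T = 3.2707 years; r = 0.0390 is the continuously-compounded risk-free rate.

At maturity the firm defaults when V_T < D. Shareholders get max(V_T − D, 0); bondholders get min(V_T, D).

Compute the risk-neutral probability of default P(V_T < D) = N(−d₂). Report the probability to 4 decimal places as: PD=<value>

PD=0.2327

Work the structural quantities from V₀ = 324.5501 against face 182.8960:
d₁ = [ln(V₀/D) + (r + σ²/2)T] / (σ√T)
   = [ln(324.5501/182.8960) + (0.0390 + 0.5·0.3655²)·3.2707] / (0.3655·√3.2707)
   = [0.573522 + 0.346024] / 0.661010 = 1.391124
d₂ = d₁ − σ√T = 1.391124 − 0.661010 = 0.730115
risk-neutral PD = N(−d₂) = N(-0.730115) = 0.232660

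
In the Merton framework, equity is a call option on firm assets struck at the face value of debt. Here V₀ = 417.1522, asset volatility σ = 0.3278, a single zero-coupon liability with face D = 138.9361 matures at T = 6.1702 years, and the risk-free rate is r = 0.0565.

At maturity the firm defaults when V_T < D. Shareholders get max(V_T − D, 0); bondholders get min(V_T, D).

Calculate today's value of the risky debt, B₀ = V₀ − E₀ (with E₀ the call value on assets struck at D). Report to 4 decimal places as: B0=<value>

B0=95.7119

Work the structural quantities from V₀ = 417.1522 against face 138.9361:
d₁ = [ln(V₀/D) + (r + σ²/2)T] / (σ√T)
   = [ln(417.1522/138.9361) + (0.0565 + 0.5·0.3278²)·6.1702] / (0.3278·√6.1702)
   = [1.099437 + 0.680119] / 0.814252 = 2.185512
d₂ = d₁ − σ√T = 2.185512 − 0.814252 = 1.371260
N(d₁) = 0.985574,  N(d₂) = 0.914853,  e^(−rT) = 0.705664
E₀ = V₀·N(d₁) − D·e^(−rT)·N(d₂)
   = 417.1522·0.985574 − 138.9361·0.705664·0.914853 = 321.440307
B₀ = V₀ − E₀ = 417.1522 − 321.440307 = 95.711893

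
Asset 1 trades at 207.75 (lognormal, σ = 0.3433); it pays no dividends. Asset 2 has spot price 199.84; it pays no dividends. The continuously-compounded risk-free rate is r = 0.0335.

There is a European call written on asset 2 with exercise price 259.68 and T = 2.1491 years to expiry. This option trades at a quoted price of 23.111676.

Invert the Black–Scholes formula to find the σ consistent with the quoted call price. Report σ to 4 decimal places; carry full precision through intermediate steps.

At σ = 0.3186 the Black–Scholes value reproduces the quote:
σ√T = 0.3186·√2.1491 = 0.467062
d₁ = (ln(S/K) + (r+σ²/2)T) / (σ√T) = (ln(199.84/259.68) + (0.0335+0.3186²/2)·2.1491) / 0.467062 = (-0.261933 + 0.181068) / 0.467062 = -0.173136
d₂ = d₁ − σ√T = -0.173136 − 0.467062 = -0.640197
e^{−rT} = 0.930536
N(d₁) = 0.431272,  N(d₂) = 0.261022
V = S·N(d₁) − K·e^{−rT}·N(d₂) = 86.185480 − 63.073805 = 23.111676 (the quoted price), and the Black–Scholes price is strictly increasing in σ, so σ is unique

sigma = 0.3186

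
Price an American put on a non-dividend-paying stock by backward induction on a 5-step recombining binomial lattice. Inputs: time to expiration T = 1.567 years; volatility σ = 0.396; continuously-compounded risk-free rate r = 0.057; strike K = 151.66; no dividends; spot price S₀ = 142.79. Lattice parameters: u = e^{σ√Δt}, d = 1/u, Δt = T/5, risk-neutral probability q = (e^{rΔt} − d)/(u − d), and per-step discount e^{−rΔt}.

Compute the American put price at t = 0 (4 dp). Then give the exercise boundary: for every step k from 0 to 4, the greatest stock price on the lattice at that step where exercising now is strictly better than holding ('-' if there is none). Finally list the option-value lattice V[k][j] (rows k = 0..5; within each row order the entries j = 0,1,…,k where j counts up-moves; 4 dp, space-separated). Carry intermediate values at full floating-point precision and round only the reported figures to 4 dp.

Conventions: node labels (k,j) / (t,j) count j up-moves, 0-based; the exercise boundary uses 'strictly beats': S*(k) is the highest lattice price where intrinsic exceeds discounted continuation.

price = 28.2219
boundary = - - 91.6518 73.4281 91.6518
tree:
28.2219
41.9932 14.6547
60.0082 24.4336 4.8205
78.2319 39.3303 9.5313 0.0000
92.8320 60.0082 18.8455 0.0000 0.0000
104.5291 78.2319 37.2618 0.0000 0.0000 0.0000

params: Δt=0.31340 u=1.24818 d=0.80116 q=0.48512 e^(-rΔt)=0.98229
t_5 payoffs: 104.5291 78.2319 37.2618 0.0000 0.0000 0.0000
t_4: node(4,0) S=58.8280 payoff=92.8320 vs cont=90.1468 → 92.8320 [stop]  node(4,1) S=91.6518 payoff=60.0082 vs cont=57.3230 → 60.0082 [stop]  node(4,2) S=142.7900 payoff=8.8700 vs cont=18.8455 → 18.8455 [wait]  node(4,3) S=222.4614 payoff=0.0000 vs cont=0.0000 → 0.0000 [wait]  node(4,4) S=346.5864 payoff=0.0000 vs cont=0.0000 → 0.0000 [wait]  ⇒ S*(4)=91.6518
t_3: node(3,0) S=73.4281 payoff=78.2319 vs cont=75.5467 → 78.2319 [stop]  node(3,1) S=114.3982 payoff=37.2618 vs cont=39.3303 → 39.3303 [wait]  node(3,2) S=178.2281 payoff=0.0000 vs cont=9.5313 → 9.5313 [wait]  node(3,3) S=277.6726 payoff=0.0000 vs cont=0.0000 → 0.0000 [wait]  ⇒ S*(3)=73.4281
t_2: node(2,0) S=91.6518 payoff=60.0082 vs cont=58.3088 → 60.0082 [stop]  node(2,1) S=142.7900 payoff=8.8700 vs cont=24.4336 → 24.4336 [wait]  node(2,2) S=222.4614 payoff=0.0000 vs cont=4.8205 → 4.8205 [wait]  ⇒ S*(2)=91.6518
t_1: node(1,0) S=114.3982 payoff=37.2618 vs cont=41.9932 → 41.9932 [wait]  node(1,1) S=178.2281 payoff=0.0000 vs cont=14.6547 → 14.6547 [wait]  ⇒ S*(1)=-
t_0: node(0,0) S=142.7900 payoff=8.8700 vs cont=28.2219 → 28.2219 [wait]  ⇒ S*(0)=-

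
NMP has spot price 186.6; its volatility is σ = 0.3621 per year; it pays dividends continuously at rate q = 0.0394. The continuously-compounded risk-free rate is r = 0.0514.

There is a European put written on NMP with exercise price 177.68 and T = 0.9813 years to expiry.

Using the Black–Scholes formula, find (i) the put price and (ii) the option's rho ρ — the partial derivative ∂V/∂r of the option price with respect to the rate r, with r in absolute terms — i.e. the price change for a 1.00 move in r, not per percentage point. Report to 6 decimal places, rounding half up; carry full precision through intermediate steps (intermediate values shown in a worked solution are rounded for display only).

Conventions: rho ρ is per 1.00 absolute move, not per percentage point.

σ√T = 0.3621·√0.9813 = 0.358698
d₁ = (ln(S/K) + (r−q+σ²/2)T) / (σ√T) = (ln(186.6/177.68) + (0.0514−0.0394+0.3621²/2)·0.9813) / 0.358698 = (0.048983 + 0.076108) / 0.358698 = 0.348736
d₂ = d₁ − σ√T = 0.348736 − 0.358698 = -0.009963
e^{−rT} = 0.950812
e^{−qT} = 0.962075
N(−d₁) = 0.363644,  N(−d₂) = 0.503974
Put price V = K·e^{−rT}·N(−d₂) − S·e^{−qT}·N(−d₁) = 85.141587 − 65.282479 = 19.859109
ρ = −K·T·e^{−rT}·N(−d₂) = -83.549440

price = 19.859109
ρ = -83.549440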